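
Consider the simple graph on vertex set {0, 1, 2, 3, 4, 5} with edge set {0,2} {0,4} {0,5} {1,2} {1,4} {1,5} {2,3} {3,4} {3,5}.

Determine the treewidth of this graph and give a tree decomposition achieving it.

Treewidth 3.
Bags: B1 = {0, 1, 3, 4}  B2 = {0, 1, 3, 5}  B3 = {0, 1, 2, 3}
Tree: B1–B2, B2–B3

Every bag has size at most 4, so the width is 4 − 1 = 3 and tw(G) ≤ 3. For the lower bound: the 4 vertex sets {3,4}, {0,5}, {1}, {2} are disjoint, each induces a connected subgraph, and every pair is joined by at least one edge of G. Contracting each set to a single vertex therefore yields K_{4} as a minor, and since treewidth is minor-monotone, tw(G) ≥ tw(K_{4}) = 3. Therefore the treewidth is 3.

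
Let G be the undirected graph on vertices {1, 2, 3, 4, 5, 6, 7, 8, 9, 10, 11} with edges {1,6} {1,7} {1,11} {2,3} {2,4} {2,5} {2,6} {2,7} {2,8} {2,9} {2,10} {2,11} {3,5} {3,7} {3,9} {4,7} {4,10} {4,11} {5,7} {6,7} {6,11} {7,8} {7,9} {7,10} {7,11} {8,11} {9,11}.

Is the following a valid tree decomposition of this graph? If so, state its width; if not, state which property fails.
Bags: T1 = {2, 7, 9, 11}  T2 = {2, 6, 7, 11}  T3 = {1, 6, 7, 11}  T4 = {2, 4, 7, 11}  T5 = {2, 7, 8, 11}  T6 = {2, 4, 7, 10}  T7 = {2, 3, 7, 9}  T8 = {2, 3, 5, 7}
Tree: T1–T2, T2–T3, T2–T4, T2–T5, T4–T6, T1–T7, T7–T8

Checking the three conditions: (i) the bags cover all of {1, 2, 3, 4, 5, 6, 7, 8, 9, 10, 11}; (ii) for each edge, some bag contains both endpoints; (iii) the bags containing any fixed vertex form a subtree. All hold, so the decomposition is valid with width 4 − 1 = 3.

Yes; width 3.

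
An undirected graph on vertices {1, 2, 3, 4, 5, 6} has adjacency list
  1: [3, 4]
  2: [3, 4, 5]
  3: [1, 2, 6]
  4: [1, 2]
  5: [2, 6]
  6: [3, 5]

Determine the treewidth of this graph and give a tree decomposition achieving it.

Treewidth 2.
One such decomposition:
Bags: B1 = {2, 5, 6}  B2 = {2, 3, 6}  B3 = {2, 3, 4}  B4 = {1, 3, 4}
Tree: B1–B2, B2–B3, B3–B4

Every bag has size at most 3, so the width is 3 − 1 = 2 and tw(G) ≤ 2. Since 5–6–3–2–5 is a cycle in G, G is not acyclic. Forests are exactly the graphs of treewidth ≤ 1, so tw(G) ≥ 2. Combining the bounds, tw(G) = 2.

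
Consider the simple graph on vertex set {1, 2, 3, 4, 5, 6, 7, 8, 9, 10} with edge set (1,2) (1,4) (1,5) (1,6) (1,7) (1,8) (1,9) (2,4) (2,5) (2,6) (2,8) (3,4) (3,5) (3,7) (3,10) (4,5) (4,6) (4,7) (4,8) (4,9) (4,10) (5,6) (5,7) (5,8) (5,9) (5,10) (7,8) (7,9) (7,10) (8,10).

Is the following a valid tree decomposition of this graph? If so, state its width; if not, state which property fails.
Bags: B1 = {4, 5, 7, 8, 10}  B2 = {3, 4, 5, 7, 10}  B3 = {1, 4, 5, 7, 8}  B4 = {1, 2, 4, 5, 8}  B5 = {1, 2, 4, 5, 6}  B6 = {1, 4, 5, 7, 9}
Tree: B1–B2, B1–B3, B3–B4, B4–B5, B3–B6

Yes; width 4.

Vertex coverage: the bags together contain {1, 2, 3, 4, 5, 6, 7, 8, 9, 10}, the full vertex set. Edge coverage: each edge of G has both endpoints in at least one bag. Running intersection: for every vertex, the bags containing it form a connected subtree. All three properties hold, so this is a valid tree decomposition of width max|bag| − 1 = 4, and hence tw(G) ≤ 4.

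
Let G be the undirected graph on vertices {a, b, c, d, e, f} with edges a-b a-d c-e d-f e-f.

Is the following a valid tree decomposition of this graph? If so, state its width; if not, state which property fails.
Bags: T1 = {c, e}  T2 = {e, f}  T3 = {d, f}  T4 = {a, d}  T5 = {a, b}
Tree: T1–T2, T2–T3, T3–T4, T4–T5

Yes; width 1.

Vertex coverage: the bags together contain {a, b, c, d, e, f}, the full vertex set. Edge coverage: each edge of G has both endpoints in at least one bag. Running intersection: for every vertex, the bags containing it form a connected subtree. All three properties hold, so this is a valid tree decomposition of width max|bag| − 1 = 1, and hence tw(G) ≤ 1.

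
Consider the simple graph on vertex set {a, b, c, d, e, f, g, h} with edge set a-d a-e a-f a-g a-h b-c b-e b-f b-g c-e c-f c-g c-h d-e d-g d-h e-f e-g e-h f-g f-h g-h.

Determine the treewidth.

4

A width-4 tree decomposition is:
Bags: B1 = {c, e, f, g, h}  B2 = {b, c, e, f, g}  B3 = {a, e, f, g, h}  B4 = {a, d, e, g, h}
Tree: B1–B2, B1–B3, B3–B4
Each bag holds 5 vertices, so the decomposition has width 4, which upper-bounds the treewidth. Conversely, {a, d, e, g, h} is a clique of size 5, and the vertices of any clique must share a bag in every tree decomposition; so some bag has ≥ 5 vertices and tw(G) ≥ 4. The upper and lower bounds meet at 4, so that is the treewidth.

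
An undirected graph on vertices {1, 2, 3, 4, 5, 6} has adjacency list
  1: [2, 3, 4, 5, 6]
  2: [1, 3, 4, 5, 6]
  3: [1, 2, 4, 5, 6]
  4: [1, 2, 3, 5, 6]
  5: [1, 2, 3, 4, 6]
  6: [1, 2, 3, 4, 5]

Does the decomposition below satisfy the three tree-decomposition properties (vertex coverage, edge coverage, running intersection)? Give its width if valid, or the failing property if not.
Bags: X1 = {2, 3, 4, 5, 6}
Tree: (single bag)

A tree decomposition must satisfy three properties: every vertex lies in some bag; for every edge, both endpoints lie together in some bag; and for every vertex, the bags containing it form a connected subtree. Here vertex 1 appears in no bag, so the decomposition is invalid.

No — vertex 1 appears in no bag.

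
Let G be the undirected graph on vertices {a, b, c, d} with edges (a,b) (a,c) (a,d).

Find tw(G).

A width-1 tree decomposition is:
Bags: B1 = {a, b}  B2 = {a, d}  B3 = {a, c}
Tree: B1–B2, B2–B3
Each bag holds 2 vertices, so the decomposition has width 1, which upper-bounds the treewidth. Any graph with an edge has treewidth ≥ 1, and G has the edge a–b. Combining the bounds, tw(G) = 1.

1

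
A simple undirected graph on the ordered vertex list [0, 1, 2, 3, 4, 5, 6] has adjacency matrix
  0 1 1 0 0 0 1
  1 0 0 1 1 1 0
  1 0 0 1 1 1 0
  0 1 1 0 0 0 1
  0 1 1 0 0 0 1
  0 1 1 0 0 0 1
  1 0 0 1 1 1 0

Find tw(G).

A width-3 tree decomposition is:
Bags: B1 = {1, 2, 5, 6}  B2 = {1, 2, 3, 6}  B3 = {0, 1, 2, 6}  B4 = {1, 2, 4, 6}
Tree: B1–B2, B2–B3, B3–B4
Each bag holds 4 vertices, so the decomposition has width 3, which upper-bounds the treewidth. For the lower bound: the 4 vertex sets {2,5}, {1,3}, {6}, {0} are disjoint, each induces a connected subgraph, and every pair is joined by at least one edge of G. Contracting each set to a single vertex therefore yields K_{4} as a minor, and since treewidth is minor-monotone, tw(G) ≥ tw(K_{4}) = 3. Hence tw(G) = 3 exactly.

3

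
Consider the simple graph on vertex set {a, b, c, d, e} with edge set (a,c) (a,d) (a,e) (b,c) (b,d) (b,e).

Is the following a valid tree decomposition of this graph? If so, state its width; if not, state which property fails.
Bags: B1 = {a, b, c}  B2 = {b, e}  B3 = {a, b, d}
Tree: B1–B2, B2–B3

No — edge (a,e) lies in no bag.

A tree decomposition must satisfy three properties: every vertex lies in some bag; for every edge, both endpoints lie together in some bag; and for every vertex, the bags containing it form a connected subtree. Here edge (a,e) lies in no bag, so the decomposition is invalid.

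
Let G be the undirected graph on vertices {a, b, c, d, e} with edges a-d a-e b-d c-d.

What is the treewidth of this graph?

1

A width-1 tree decomposition is:
Bags: B1 = {a, d}  B2 = {c, d}  B3 = {b, d}  B4 = {a, e}
Tree: B1–B2, B1–B3, B1–B4
Every bag has size at most 2, so the width is 2 − 1 = 1 and tw(G) ≤ 1. Any graph with an edge has treewidth ≥ 1, and G has the edge a–d. Combining the bounds, tw(G) = 1.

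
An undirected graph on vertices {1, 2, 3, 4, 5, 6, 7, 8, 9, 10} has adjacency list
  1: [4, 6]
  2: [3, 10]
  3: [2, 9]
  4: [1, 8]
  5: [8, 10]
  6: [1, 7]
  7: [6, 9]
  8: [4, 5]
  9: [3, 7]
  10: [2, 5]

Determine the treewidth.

2

A width-2 tree decomposition is:
Bags: B1 = {2, 3, 10}  B2 = {3, 9, 10}  B3 = {7, 9, 10}  B4 = {6, 7, 10}  B5 = {1, 6, 10}  B6 = {1, 4, 10}  B7 = {4, 8, 10}  B8 = {5, 8, 10}
Tree: B1–B2, B2–B3, B3–B4, B4–B5, B5–B6, B6–B7, B7–B8
Each bag holds 3 vertices, so the decomposition has width 2, which upper-bounds the treewidth. For the lower bound, G contains the cycle 10–2–3–9–7–6–1–4–8–5–10, so G is not a forest; only forests have treewidth ≤ 1, hence tw(G) ≥ 2. Therefore the treewidth is 2.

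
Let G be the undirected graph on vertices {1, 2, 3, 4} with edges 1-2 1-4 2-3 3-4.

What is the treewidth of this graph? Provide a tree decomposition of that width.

Treewidth 2.
One optimal decomposition is:
Bags: B1 = {2, 3, 4}  B2 = {1, 2, 4}
Tree: B1–B2

Every bag has size at most 3, so the width is 3 − 1 = 2 and tw(G) ≤ 2. Since 4–3–2–1–4 is a cycle in G, G is not acyclic. Forests are exactly the graphs of treewidth ≤ 1, so tw(G) ≥ 2. Therefore the treewidth is 2.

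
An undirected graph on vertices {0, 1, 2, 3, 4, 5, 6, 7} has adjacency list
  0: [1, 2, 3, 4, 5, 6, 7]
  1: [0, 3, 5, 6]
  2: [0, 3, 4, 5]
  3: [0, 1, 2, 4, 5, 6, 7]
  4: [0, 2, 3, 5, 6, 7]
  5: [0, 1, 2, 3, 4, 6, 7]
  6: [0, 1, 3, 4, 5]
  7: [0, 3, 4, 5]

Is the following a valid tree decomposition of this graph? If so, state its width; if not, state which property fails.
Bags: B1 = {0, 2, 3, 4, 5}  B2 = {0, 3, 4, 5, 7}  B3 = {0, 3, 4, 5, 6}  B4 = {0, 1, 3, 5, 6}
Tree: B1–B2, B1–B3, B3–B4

Yes; width 4.

Vertex coverage: the bags together contain {0, 1, 2, 3, 4, 5, 6, 7}, the full vertex set. Edge coverage: each edge of G has both endpoints in at least one bag. Running intersection: for every vertex, the bags containing it form a connected subtree. All three properties hold, so this is a valid tree decomposition of width max|bag| − 1 = 4, and hence tw(G) ≤ 4.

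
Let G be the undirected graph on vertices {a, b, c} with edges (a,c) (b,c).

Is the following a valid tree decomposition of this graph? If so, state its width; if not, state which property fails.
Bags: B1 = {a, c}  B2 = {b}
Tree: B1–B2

A tree decomposition must satisfy three properties: every vertex lies in some bag; for every edge, both endpoints lie together in some bag; and for every vertex, the bags containing it form a connected subtree. Here edge (c,b) lies in no bag, so the decomposition is invalid.

No — edge (c,b) lies in no bag.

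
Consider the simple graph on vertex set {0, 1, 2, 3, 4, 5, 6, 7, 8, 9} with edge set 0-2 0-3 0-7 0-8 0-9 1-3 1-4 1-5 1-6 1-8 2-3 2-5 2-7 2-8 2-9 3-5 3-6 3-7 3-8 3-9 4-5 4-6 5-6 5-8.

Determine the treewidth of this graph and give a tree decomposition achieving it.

The largest bag has 4 vertices, giving width 3; this decomposition certifies tw(G) ≤ 3. For the lower bound, the 4 vertices {1, 3, 5, 8} are pairwise adjacent, and any tree decomposition puts a clique entirely inside one bag — forcing width ≥ 3. Combining the bounds, tw(G) = 3.

Treewidth 3.
One optimal decomposition is:
Bags: B1 = {1, 3, 5, 6}  B2 = {1, 4, 5, 6}  B3 = {1, 3, 5, 8}  B4 = {2, 3, 5, 8}  B5 = {0, 2, 3, 8}  B6 = {0, 2, 3, 7}  B7 = {0, 2, 3, 9}
Tree: B1–B2, B1–B3, B3–B4, B4–B5, B5–B6, B6–B7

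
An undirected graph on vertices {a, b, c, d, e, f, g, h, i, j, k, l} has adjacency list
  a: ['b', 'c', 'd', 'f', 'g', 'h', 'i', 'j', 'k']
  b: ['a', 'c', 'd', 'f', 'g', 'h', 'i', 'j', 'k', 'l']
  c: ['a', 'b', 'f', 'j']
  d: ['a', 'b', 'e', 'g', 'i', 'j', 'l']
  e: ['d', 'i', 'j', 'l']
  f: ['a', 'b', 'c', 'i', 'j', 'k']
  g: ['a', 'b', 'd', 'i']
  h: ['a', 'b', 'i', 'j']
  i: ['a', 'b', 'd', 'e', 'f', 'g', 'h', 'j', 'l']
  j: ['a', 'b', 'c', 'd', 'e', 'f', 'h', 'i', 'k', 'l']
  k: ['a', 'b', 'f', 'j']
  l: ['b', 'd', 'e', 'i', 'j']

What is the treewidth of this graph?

4

A width-4 tree decomposition is:
Bags: B1 = {a, b, d, i, j}  B2 = {a, b, h, i, j}  B3 = {a, b, d, g, i}  B4 = {a, b, f, i, j}  B5 = {b, d, i, j, l}  B6 = {a, b, f, j, k}  B7 = {d, e, i, j, l}  B8 = {a, b, c, f, j}
Tree: B1–B2, B1–B3, B1–B4, B1–B5, B4–B6, B5–B7, B4–B8
The largest bag has 5 vertices, giving width 4; this decomposition certifies tw(G) ≤ 4. On the other hand G contains the 5-clique {d, e, i, j, l}. A clique must lie in a single bag of any decomposition, so no decomposition can have width below 4. Combining the bounds, tw(G) = 4.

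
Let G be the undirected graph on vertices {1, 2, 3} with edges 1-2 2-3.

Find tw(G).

1

A width-1 tree decomposition is:
Bags: B1 = {2, 3}  B2 = {1, 2}
Tree: B1–B2
Every bag has size at most 2, so the width is 2 − 1 = 1 and tw(G) ≤ 1. G has an edge, so its treewidth is at least 1. Hence tw(G) = 1 exactly.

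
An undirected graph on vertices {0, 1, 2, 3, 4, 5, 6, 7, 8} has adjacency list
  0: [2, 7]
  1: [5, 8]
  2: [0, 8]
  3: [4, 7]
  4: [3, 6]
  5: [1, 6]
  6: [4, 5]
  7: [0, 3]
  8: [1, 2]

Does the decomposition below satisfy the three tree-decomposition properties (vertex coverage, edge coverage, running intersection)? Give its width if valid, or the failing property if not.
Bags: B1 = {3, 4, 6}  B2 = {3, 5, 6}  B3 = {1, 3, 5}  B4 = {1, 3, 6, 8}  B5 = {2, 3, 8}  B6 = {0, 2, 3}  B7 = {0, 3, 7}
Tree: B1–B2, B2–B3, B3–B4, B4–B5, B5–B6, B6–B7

No — bags containing vertex 6 are not connected in the tree.

A tree decomposition must satisfy three properties: every vertex lies in some bag; for every edge, both endpoints lie together in some bag; and for every vertex, the bags containing it form a connected subtree. Here bags containing vertex 6 are not connected in the tree, so the decomposition is invalid.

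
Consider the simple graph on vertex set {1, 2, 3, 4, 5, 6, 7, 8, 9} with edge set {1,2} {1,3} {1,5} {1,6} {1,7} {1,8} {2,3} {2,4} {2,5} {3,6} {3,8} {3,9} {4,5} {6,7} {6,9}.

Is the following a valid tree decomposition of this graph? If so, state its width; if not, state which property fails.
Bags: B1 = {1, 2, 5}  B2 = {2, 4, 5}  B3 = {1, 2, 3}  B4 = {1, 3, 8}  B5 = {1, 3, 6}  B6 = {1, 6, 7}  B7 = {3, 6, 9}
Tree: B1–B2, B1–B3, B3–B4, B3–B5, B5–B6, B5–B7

Checking the three conditions: (i) the bags cover all of {1, 2, 3, 4, 5, 6, 7, 8, 9}; (ii) for each edge, some bag contains both endpoints; (iii) the bags containing any fixed vertex form a subtree. All hold, so the decomposition is valid with width 3 − 1 = 2.

Yes; width 2.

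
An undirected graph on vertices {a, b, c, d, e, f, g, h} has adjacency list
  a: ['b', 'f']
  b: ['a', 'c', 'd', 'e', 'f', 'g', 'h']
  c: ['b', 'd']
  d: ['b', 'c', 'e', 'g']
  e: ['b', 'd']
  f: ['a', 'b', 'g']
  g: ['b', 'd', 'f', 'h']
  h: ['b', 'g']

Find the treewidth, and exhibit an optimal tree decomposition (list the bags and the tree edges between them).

Treewidth 2.
One such decomposition:
Bags: B1 = {b, d, g}  B2 = {b, g, h}  B3 = {b, d, e}  B4 = {b, f, g}  B5 = {a, b, f}  B6 = {b, c, d}
Tree: B1–B2, B1–B3, B1–B4, B4–B5, B3–B6

Every bag has size at most 3, so the width is 3 − 1 = 2 and tw(G) ≤ 2. On the other hand G contains the 3-clique {b, d, g}. A clique must lie in a single bag of any decomposition, so no decomposition can have width below 2. Hence tw(G) = 2 exactly.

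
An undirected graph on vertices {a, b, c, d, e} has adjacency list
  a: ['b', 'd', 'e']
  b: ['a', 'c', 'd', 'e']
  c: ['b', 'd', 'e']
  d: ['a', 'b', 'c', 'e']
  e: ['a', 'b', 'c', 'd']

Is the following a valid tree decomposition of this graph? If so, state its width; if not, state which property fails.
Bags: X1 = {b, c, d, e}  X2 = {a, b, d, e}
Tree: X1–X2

Every vertex of G appears in some bag (union = {a, b, c, d, e}); every edge is covered by a bag; and for each vertex v the set of bags containing v is connected in the bag tree. The decomposition is therefore valid. The largest bag has 4 vertices, so the width is 3.

Yes; width 3.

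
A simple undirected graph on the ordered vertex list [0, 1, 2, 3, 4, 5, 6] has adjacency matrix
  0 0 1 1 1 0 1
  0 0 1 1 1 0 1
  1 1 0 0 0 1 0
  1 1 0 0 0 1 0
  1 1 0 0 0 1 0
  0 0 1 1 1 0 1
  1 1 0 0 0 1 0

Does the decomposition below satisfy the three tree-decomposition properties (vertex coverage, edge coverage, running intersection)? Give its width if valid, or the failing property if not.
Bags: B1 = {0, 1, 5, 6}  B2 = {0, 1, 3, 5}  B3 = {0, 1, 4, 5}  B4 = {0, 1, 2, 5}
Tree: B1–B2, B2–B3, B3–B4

Yes; width 3.

Vertex coverage: the bags together contain {0, 1, 2, 3, 4, 5, 6}, the full vertex set. Edge coverage: each edge of G has both endpoints in at least one bag. Running intersection: for every vertex, the bags containing it form a connected subtree. All three properties hold, so this is a valid tree decomposition of width max|bag| − 1 = 3, and hence tw(G) ≤ 3.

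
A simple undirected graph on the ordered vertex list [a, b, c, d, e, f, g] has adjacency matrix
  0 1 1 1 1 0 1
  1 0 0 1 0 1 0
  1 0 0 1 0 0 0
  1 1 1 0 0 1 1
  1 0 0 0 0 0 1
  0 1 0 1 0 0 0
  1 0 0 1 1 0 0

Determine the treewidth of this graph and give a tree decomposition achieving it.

Each bag holds 3 vertices, so the decomposition has width 2, which upper-bounds the treewidth. On the other hand G contains the 3-clique {a, d, g}. A clique must lie in a single bag of any decomposition, so no decomposition can have width below 2. Hence tw(G) = 2 exactly.

Treewidth 2.
One optimal decomposition is:
Bags: B1 = {a, b, d}  B2 = {a, d, g}  B3 = {b, d, f}  B4 = {a, e, g}  B5 = {a, c, d}
Tree: B1–B2, B1–B3, B2–B4, B1–B5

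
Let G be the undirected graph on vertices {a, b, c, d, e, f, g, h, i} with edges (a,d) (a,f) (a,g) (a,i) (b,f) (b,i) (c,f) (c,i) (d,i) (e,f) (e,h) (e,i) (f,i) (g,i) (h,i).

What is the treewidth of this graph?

A width-2 tree decomposition is:
Bags: B1 = {e, h, i}  B2 = {e, f, i}  B3 = {a, f, i}  B4 = {a, g, i}  B5 = {b, f, i}  B6 = {a, d, i}  B7 = {c, f, i}
Tree: B1–B2, B2–B3, B3–B4, B2–B5, B3–B6, B5–B7
Every bag has size at most 3, so the width is 3 − 1 = 2 and tw(G) ≤ 2. For the lower bound, the 3 vertices {a, d, i} are pairwise adjacent, and any tree decomposition puts a clique entirely inside one bag — forcing width ≥ 2. Combining the bounds, tw(G) = 2.

2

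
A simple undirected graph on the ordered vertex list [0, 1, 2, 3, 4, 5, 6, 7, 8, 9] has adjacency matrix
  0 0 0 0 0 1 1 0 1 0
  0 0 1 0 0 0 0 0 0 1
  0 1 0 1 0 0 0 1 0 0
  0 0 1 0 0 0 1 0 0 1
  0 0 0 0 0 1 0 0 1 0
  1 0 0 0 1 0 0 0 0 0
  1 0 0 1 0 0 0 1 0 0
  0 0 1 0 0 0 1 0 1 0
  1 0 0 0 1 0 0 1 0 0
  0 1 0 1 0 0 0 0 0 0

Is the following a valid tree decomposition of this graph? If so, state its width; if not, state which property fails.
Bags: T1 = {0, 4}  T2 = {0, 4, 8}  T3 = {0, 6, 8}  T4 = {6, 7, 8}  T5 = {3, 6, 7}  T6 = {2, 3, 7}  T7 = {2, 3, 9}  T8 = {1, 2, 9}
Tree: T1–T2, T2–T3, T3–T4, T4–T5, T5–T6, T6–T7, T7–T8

A tree decomposition must satisfy three properties: every vertex lies in some bag; for every edge, both endpoints lie together in some bag; and for every vertex, the bags containing it form a connected subtree. Here vertex 5 appears in no bag, so the decomposition is invalid.

No — vertex 5 appears in no bag.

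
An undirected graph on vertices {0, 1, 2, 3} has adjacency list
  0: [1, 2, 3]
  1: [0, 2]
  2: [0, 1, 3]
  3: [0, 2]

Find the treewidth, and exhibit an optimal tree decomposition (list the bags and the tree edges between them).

Treewidth 2.
Bags: B1 = {0, 1, 2}  B2 = {0, 2, 3}
Tree: B1–B2

Every bag has size at most 3, so the width is 3 − 1 = 2 and tw(G) ≤ 2. For the lower bound, the 3 vertices {0, 1, 2} are pairwise adjacent, and any tree decomposition puts a clique entirely inside one bag — forcing width ≥ 2. Therefore the treewidth is 2.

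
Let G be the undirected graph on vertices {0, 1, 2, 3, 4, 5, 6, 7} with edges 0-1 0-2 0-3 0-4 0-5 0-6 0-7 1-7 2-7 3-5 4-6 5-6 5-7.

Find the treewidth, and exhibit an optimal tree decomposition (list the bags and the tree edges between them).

Each bag holds 3 vertices, so the decomposition has width 2, which upper-bounds the treewidth. On the other hand G contains the 3-clique {0, 1, 7}. A clique must lie in a single bag of any decomposition, so no decomposition can have width below 2. Hence tw(G) = 2 exactly.

Treewidth 2.
One optimal decomposition is:
Bags: B1 = {0, 5, 6}  B2 = {0, 3, 5}  B3 = {0, 5, 7}  B4 = {0, 2, 7}  B5 = {0, 1, 7}  B6 = {0, 4, 6}
Tree: B1–B2, B1–B3, B3–B4, B3–B5, B1–B6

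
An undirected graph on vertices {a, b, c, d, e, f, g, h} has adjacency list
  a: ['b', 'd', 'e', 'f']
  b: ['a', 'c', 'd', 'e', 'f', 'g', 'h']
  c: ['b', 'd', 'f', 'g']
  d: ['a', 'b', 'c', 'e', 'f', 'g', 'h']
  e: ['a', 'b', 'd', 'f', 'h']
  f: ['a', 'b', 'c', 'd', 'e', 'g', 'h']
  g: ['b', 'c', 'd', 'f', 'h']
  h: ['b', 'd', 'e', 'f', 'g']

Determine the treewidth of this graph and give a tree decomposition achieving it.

The largest bag has 5 vertices, giving width 4; this decomposition certifies tw(G) ≤ 4. Conversely, {b, d, f, g, h} is a clique of size 5, and the vertices of any clique must share a bag in every tree decomposition; so some bag has ≥ 5 vertices and tw(G) ≥ 4. The upper and lower bounds meet at 4, so that is the treewidth.

Treewidth 4.
Bags: B1 = {b, d, f, g, h}  B2 = {b, c, d, f, g}  B3 = {b, d, e, f, h}  B4 = {a, b, d, e, f}
Tree: B1–B2, B1–B3, B3–B4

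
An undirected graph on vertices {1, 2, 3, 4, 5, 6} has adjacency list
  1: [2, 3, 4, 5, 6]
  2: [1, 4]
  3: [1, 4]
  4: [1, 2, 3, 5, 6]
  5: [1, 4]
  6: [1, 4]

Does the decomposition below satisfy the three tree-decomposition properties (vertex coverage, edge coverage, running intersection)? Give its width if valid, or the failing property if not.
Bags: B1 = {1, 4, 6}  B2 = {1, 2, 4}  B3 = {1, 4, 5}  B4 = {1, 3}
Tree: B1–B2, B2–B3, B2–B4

No — edge (4,3) lies in no bag.

A tree decomposition must satisfy three properties: every vertex lies in some bag; for every edge, both endpoints lie together in some bag; and for every vertex, the bags containing it form a connected subtree. Here edge (4,3) lies in no bag, so the decomposition is invalid.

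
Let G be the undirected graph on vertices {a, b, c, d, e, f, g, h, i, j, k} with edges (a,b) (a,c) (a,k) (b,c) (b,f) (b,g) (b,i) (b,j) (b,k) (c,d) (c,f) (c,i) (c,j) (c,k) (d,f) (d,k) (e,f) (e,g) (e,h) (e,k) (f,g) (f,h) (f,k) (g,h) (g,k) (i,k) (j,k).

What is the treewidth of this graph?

A width-3 tree decomposition is:
Bags: B1 = {b, c, j, k}  B2 = {b, c, f, k}  B3 = {a, b, c, k}  B4 = {b, f, g, k}  B5 = {b, c, i, k}  B6 = {e, f, g, k}  B7 = {e, f, g, h}  B8 = {c, d, f, k}
Tree: B1–B2, B1–B3, B2–B4, B2–B5, B4–B6, B6–B7, B2–B8
Every bag has size at most 4, so the width is 4 − 1 = 3 and tw(G) ≤ 3. Conversely, {e, f, g, h} is a clique of size 4, and the vertices of any clique must share a bag in every tree decomposition; so some bag has ≥ 4 vertices and tw(G) ≥ 3. Therefore the treewidth is 3.

3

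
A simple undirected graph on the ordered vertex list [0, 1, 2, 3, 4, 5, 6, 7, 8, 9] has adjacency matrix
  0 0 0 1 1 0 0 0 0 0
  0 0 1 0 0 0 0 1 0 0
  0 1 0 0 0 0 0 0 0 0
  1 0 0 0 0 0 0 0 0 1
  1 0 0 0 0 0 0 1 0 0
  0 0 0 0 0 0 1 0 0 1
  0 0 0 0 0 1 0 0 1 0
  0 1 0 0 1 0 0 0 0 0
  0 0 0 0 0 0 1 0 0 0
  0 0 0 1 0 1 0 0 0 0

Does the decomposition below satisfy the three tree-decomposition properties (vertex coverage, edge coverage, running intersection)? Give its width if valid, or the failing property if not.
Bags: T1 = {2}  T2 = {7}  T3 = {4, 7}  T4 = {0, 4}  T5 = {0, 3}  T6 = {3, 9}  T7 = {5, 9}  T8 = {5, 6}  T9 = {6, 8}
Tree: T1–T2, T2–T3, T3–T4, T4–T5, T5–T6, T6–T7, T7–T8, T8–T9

No — vertex 1 appears in no bag.

A tree decomposition must satisfy three properties: every vertex lies in some bag; for every edge, both endpoints lie together in some bag; and for every vertex, the bags containing it form a connected subtree. Here vertex 1 appears in no bag, so the decomposition is invalid.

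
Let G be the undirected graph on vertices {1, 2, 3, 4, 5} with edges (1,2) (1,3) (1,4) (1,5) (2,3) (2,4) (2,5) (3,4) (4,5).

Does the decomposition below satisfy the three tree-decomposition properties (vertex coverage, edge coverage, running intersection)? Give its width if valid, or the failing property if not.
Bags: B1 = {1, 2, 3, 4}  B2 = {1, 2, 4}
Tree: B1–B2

A tree decomposition must satisfy three properties: every vertex lies in some bag; for every edge, both endpoints lie together in some bag; and for every vertex, the bags containing it form a connected subtree. Here vertex 5 appears in no bag, so the decomposition is invalid.

No — vertex 5 appears in no bag.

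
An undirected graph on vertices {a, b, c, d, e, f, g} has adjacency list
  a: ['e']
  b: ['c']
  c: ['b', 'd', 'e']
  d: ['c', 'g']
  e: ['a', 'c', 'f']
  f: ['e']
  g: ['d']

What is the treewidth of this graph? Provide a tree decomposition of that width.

Treewidth 1.
Bags: B1 = {d, g}  B2 = {c, d}  B3 = {c, e}  B4 = {b, c}  B5 = {a, e}  B6 = {e, f}
Tree: B1–B2, B2–B3, B3–B4, B3–B5, B5–B6

Each bag holds 2 vertices, so the decomposition has width 1, which upper-bounds the treewidth. Any graph with an edge has treewidth ≥ 1, and G has the edge g–d. Therefore the treewidth is 1.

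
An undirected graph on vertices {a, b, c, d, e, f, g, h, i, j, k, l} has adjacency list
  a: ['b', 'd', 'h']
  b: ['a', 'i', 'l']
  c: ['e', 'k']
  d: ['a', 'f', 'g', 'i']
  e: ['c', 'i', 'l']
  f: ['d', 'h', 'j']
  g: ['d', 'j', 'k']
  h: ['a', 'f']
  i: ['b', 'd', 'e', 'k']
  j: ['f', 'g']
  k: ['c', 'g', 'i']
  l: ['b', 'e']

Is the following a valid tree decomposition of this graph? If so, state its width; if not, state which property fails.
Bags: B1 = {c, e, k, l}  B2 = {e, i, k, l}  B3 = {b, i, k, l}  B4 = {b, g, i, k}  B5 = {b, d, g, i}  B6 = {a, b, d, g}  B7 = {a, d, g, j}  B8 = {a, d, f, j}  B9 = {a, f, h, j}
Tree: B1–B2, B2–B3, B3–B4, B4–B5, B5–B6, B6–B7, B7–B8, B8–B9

Yes; width 3.

Every vertex of G appears in some bag (union = {a, b, c, d, e, f, g, h, i, j, k, l}); every edge is covered by a bag; and for each vertex v the set of bags containing v is connected in the bag tree. The decomposition is therefore valid. The largest bag has 4 vertices, so the width is 3.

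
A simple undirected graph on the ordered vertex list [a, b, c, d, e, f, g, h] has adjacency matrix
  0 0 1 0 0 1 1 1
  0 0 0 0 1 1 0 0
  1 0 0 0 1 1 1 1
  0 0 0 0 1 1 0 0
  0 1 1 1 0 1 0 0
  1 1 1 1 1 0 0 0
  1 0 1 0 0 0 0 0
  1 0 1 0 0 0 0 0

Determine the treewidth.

2

A width-2 tree decomposition is:
Bags: B1 = {c, e, f}  B2 = {a, c, f}  B3 = {a, c, g}  B4 = {d, e, f}  B5 = {b, e, f}  B6 = {a, c, h}
Tree: B1–B2, B2–B3, B1–B4, B4–B5, B3–B6
The largest bag has 3 vertices, giving width 2; this decomposition certifies tw(G) ≤ 2. Conversely, {a, c, g} is a clique of size 3, and the vertices of any clique must share a bag in every tree decomposition; so some bag has ≥ 3 vertices and tw(G) ≥ 2. Hence tw(G) = 2 exactly.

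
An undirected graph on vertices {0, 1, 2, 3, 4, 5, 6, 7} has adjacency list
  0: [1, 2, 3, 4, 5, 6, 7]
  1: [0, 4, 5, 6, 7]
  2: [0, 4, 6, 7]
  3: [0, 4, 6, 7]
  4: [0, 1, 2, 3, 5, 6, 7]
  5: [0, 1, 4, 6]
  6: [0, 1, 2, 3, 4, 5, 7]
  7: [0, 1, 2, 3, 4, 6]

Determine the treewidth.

A width-4 tree decomposition is:
Bags: B1 = {0, 3, 4, 6, 7}  B2 = {0, 1, 4, 6, 7}  B3 = {0, 2, 4, 6, 7}  B4 = {0, 1, 4, 5, 6}
Tree: B1–B2, B2–B3, B2–B4
Each bag holds 5 vertices, so the decomposition has width 4, which upper-bounds the treewidth. Conversely, {0, 1, 4, 5, 6} is a clique of size 5, and the vertices of any clique must share a bag in every tree decomposition; so some bag has ≥ 5 vertices and tw(G) ≥ 4. Therefore the treewidth is 4.

4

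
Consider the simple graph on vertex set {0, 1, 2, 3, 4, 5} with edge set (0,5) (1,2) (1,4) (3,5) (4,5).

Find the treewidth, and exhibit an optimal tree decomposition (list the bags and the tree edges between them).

The largest bag has 2 vertices, giving width 1; this decomposition certifies tw(G) ≤ 1. Any graph with an edge has treewidth ≥ 1, and G has the edge 5–4. Therefore the treewidth is 1.

Treewidth 1.
One such decomposition:
Bags: B1 = {4, 5}  B2 = {1, 4}  B3 = {3, 5}  B4 = {0, 5}  B5 = {1, 2}
Tree: B1–B2, B1–B3, B1–B4, B2–B5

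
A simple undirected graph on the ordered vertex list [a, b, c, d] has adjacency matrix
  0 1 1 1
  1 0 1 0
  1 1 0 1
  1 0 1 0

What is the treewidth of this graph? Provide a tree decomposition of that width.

Each bag holds 3 vertices, so the decomposition has width 2, which upper-bounds the treewidth. On the other hand G contains the 3-clique {a, c, d}. A clique must lie in a single bag of any decomposition, so no decomposition can have width below 2. The upper and lower bounds meet at 2, so that is the treewidth.

Treewidth 2.
One optimal decomposition is:
Bags: B1 = {a, b, c}  B2 = {a, c, d}
Tree: B1–B2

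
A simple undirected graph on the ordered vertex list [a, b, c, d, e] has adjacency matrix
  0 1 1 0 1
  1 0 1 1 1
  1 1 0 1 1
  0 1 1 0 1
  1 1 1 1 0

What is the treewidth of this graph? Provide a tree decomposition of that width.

Treewidth 3.
One such decomposition:
Bags: B1 = {a, b, c, e}  B2 = {b, c, d, e}
Tree: B1–B2

Every bag has size at most 4, so the width is 4 − 1 = 3 and tw(G) ≤ 3. For the lower bound, the 4 vertices {b, c, d, e} are pairwise adjacent, and any tree decomposition puts a clique entirely inside one bag — forcing width ≥ 3. Therefore the treewidth is 3.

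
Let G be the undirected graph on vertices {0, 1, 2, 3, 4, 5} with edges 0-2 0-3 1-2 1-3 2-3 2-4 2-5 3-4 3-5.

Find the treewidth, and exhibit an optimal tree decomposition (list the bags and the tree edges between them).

Treewidth 2.
One such decomposition:
Bags: B1 = {1, 2, 3}  B2 = {0, 2, 3}  B3 = {2, 3, 4}  B4 = {2, 3, 5}
Tree: B1–B2, B1–B3, B2–B4

Each bag holds 3 vertices, so the decomposition has width 2, which upper-bounds the treewidth. For the lower bound, the 3 vertices {0, 2, 3} are pairwise adjacent, and any tree decomposition puts a clique entirely inside one bag — forcing width ≥ 2. The upper and lower bounds meet at 2, so that is the treewidth.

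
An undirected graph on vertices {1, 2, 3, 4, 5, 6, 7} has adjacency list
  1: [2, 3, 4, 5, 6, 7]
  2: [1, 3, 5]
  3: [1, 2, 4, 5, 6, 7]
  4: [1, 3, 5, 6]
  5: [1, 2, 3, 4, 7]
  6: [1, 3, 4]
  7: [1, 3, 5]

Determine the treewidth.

3

A width-3 tree decomposition is:
Bags: B1 = {1, 3, 4, 6}  B2 = {1, 3, 4, 5}  B3 = {1, 2, 3, 5}  B4 = {1, 3, 5, 7}
Tree: B1–B2, B2–B3, B3–B4
Each bag holds 4 vertices, so the decomposition has width 3, which upper-bounds the treewidth. Conversely, {1, 2, 3, 5} is a clique of size 4, and the vertices of any clique must share a bag in every tree decomposition; so some bag has ≥ 4 vertices and tw(G) ≥ 3. Hence tw(G) = 3 exactly.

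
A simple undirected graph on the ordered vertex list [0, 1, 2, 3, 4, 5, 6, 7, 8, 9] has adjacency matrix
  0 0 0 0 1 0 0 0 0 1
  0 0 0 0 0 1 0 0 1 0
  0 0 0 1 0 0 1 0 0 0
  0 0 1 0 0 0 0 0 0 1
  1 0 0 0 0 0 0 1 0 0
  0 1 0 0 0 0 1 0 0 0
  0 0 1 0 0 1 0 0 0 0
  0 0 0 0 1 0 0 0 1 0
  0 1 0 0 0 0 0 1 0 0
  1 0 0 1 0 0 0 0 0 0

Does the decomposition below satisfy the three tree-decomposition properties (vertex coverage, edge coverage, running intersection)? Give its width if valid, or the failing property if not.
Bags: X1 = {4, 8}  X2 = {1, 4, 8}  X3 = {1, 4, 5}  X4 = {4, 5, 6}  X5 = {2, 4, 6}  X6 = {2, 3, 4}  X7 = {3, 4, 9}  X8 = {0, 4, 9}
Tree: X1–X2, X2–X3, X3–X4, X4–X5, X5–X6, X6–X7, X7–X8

A tree decomposition must satisfy three properties: every vertex lies in some bag; for every edge, both endpoints lie together in some bag; and for every vertex, the bags containing it form a connected subtree. Here vertex 7 appears in no bag, so the decomposition is invalid.

No — vertex 7 appears in no bag.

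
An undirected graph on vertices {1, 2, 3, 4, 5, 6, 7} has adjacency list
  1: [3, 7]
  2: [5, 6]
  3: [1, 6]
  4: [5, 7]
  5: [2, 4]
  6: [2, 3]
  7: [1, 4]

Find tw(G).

2

A width-2 tree decomposition is:
Bags: B1 = {2, 5, 6}  B2 = {3, 5, 6}  B3 = {1, 3, 5}  B4 = {1, 5, 7}  B5 = {4, 5, 7}
Tree: B1–B2, B2–B3, B3–B4, B4–B5
Each bag holds 3 vertices, so the decomposition has width 2, which upper-bounds the treewidth. For the lower bound, G contains the cycle 5–2–6–3–1–7–4–5, so G is not a forest; only forests have treewidth ≤ 1, hence tw(G) ≥ 2. Hence tw(G) = 2 exactly.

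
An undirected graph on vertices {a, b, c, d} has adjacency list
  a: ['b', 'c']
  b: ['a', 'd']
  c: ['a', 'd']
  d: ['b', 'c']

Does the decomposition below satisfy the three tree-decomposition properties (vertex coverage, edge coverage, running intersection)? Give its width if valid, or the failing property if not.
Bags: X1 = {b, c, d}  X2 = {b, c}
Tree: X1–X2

A tree decomposition must satisfy three properties: every vertex lies in some bag; for every edge, both endpoints lie together in some bag; and for every vertex, the bags containing it form a connected subtree. Here vertex a appears in no bag, so the decomposition is invalid.

No — vertex a appears in no bag.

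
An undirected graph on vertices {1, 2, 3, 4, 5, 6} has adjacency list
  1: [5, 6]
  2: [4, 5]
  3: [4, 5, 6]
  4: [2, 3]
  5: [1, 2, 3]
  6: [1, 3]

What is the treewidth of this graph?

2

A width-2 tree decomposition is:
Bags: B1 = {2, 4, 5}  B2 = {3, 4, 5}  B3 = {1, 3, 5}  B4 = {1, 3, 6}
Tree: B1–B2, B2–B3, B3–B4
Every bag has size at most 3, so the width is 3 − 1 = 2 and tw(G) ≤ 2. For the lower bound, G contains the cycle 2–4–3–5–2, so G is not a forest; only forests have treewidth ≤ 1, hence tw(G) ≥ 2. The upper and lower bounds meet at 2, so that is the treewidth.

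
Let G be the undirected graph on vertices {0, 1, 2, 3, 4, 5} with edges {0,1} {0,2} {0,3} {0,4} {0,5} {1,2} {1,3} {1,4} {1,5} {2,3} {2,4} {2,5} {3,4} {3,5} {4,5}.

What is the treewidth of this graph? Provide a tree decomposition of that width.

Treewidth 5.
One such decomposition:
Bags: B1 = {0, 1, 2, 3, 4, 5}
Tree: (single bag)

A single bag containing all 6 vertices is trivially a valid decomposition of width 5. Conversely, {0, 1, 2, 3, 4, 5} is a clique of size 6, and the vertices of any clique must share a bag in every tree decomposition; so some bag has ≥ 6 vertices and tw(G) ≥ 5. Combining the bounds, tw(G) = 5.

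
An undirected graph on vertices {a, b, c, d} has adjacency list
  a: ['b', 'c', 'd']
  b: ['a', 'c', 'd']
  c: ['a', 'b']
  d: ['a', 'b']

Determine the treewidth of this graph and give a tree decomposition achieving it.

Treewidth 2.
One optimal decomposition is:
Bags: B1 = {a, b, c}  B2 = {a, b, d}
Tree: B1–B2

Each bag holds 3 vertices, so the decomposition has width 2, which upper-bounds the treewidth. Conversely, {a, b, d} is a clique of size 3, and the vertices of any clique must share a bag in every tree decomposition; so some bag has ≥ 3 vertices and tw(G) ≥ 2. Hence tw(G) = 2 exactly.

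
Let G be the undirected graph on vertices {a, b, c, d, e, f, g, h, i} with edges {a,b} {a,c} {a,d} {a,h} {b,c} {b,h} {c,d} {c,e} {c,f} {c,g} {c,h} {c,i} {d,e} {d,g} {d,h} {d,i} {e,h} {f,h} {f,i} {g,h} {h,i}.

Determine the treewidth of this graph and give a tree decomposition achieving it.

The largest bag has 4 vertices, giving width 3; this decomposition certifies tw(G) ≤ 3. On the other hand G contains the 4-clique {c, d, g, h}. A clique must lie in a single bag of any decomposition, so no decomposition can have width below 3. Therefore the treewidth is 3.

Treewidth 3.
One optimal decomposition is:
Bags: B1 = {a, c, d, h}  B2 = {c, d, h, i}  B3 = {a, b, c, h}  B4 = {c, d, e, h}  B5 = {c, d, g, h}  B6 = {c, f, h, i}
Tree: B1–B2, B1–B3, B2–B4, B2–B5, B2–B6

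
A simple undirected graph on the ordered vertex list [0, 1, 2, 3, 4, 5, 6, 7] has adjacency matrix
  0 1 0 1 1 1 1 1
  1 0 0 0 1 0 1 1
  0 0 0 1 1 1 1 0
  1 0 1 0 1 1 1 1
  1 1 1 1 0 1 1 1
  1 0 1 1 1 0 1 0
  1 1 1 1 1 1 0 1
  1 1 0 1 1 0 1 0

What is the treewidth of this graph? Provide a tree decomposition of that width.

Every bag has size at most 5, so the width is 5 − 1 = 4 and tw(G) ≤ 4. Conversely, {0, 1, 4, 6, 7} is a clique of size 5, and the vertices of any clique must share a bag in every tree decomposition; so some bag has ≥ 5 vertices and tw(G) ≥ 4. Therefore the treewidth is 4.

Treewidth 4.
One such decomposition:
Bags: B1 = {0, 3, 4, 5, 6}  B2 = {0, 3, 4, 6, 7}  B3 = {2, 3, 4, 5, 6}  B4 = {0, 1, 4, 6, 7}
Tree: B1–B2, B1–B3, B2–B4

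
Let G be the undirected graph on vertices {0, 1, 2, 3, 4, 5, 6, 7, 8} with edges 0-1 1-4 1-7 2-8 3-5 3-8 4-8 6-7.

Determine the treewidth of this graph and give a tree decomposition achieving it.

Each bag holds 2 vertices, so the decomposition has width 1, which upper-bounds the treewidth. Any graph with an edge has treewidth ≥ 1, and G has the edge 1–4. Therefore the treewidth is 1.

Treewidth 1.
Bags: B1 = {1, 4}  B2 = {1, 7}  B3 = {6, 7}  B4 = {4, 8}  B5 = {0, 1}  B6 = {3, 8}  B7 = {3, 5}  B8 = {2, 8}
Tree: B1–B2, B2–B3, B1–B4, B1–B5, B4–B6, B6–B7, B4–B8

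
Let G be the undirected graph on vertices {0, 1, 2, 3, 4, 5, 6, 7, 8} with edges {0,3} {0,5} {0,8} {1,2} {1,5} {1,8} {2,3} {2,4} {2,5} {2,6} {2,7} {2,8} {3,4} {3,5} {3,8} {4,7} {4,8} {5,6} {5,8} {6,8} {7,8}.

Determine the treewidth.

3

A width-3 tree decomposition is:
Bags: B1 = {2, 5, 6, 8}  B2 = {2, 3, 5, 8}  B3 = {1, 2, 5, 8}  B4 = {2, 3, 4, 8}  B5 = {0, 3, 5, 8}  B6 = {2, 4, 7, 8}
Tree: B1–B2, B1–B3, B2–B4, B2–B5, B4–B6
The largest bag has 4 vertices, giving width 3; this decomposition certifies tw(G) ≤ 3. For the lower bound, the 4 vertices {0, 3, 5, 8} are pairwise adjacent, and any tree decomposition puts a clique entirely inside one bag — forcing width ≥ 3. Therefore the treewidth is 3.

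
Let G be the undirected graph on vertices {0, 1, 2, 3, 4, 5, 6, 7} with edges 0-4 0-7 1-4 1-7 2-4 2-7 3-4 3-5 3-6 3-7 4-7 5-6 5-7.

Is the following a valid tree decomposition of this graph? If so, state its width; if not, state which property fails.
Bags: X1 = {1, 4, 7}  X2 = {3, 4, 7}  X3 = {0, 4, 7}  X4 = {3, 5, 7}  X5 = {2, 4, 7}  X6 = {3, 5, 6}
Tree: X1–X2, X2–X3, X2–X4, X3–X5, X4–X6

Yes; width 2.

Vertex coverage: the bags together contain {0, 1, 2, 3, 4, 5, 6, 7}, the full vertex set. Edge coverage: each edge of G has both endpoints in at least one bag. Running intersection: for every vertex, the bags containing it form a connected subtree. All three properties hold, so this is a valid tree decomposition of width max|bag| − 1 = 2, and hence tw(G) ≤ 2.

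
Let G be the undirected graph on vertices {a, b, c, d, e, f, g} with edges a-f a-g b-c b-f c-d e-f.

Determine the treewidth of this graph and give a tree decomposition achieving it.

Treewidth 1.
Bags: B1 = {a, f}  B2 = {b, f}  B3 = {a, g}  B4 = {b, c}  B5 = {c, d}  B6 = {e, f}
Tree: B1–B2, B1–B3, B2–B4, B4–B5, B1–B6

Every bag has size at most 2, so the width is 2 − 1 = 1 and tw(G) ≤ 1. G has an edge, so its treewidth is at least 1. The upper and lower bounds meet at 1, so that is the treewidth.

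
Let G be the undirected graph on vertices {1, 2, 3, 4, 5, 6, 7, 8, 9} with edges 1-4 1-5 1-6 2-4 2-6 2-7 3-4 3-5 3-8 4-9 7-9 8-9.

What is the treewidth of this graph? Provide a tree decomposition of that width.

Each bag holds 4 vertices, so the decomposition has width 3, which upper-bounds the treewidth. For the lower bound: the 4 vertex sets {2,6,7}, {1}, {4}, {3,5,8,9} are disjoint, each induces a connected subgraph, and every pair is joined by at least one edge of G. Contracting each set to a single vertex therefore yields K_{4} as a minor, and since treewidth is minor-monotone, tw(G) ≥ tw(K_{4}) = 3. Combining the bounds, tw(G) = 3.

Treewidth 3.
One such decomposition:
Bags: B1 = {1, 2, 6, 7}  B2 = {1, 2, 4, 7}  B3 = {1, 4, 7, 9}  B4 = {1, 4, 5, 9}  B5 = {3, 4, 5, 9}  B6 = {3, 5, 8, 9}
Tree: B1–B2, B2–B3, B3–B4, B4–B5, B5–B6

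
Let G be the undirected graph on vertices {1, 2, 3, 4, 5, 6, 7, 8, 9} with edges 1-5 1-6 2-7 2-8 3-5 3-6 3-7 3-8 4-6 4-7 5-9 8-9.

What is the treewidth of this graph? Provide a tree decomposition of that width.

Each bag holds 4 vertices, so the decomposition has width 3, which upper-bounds the treewidth. For the lower bound: the 4 vertex sets {2,8,9}, {5}, {3}, {1,4,6,7} are disjoint, each induces a connected subgraph, and every pair is joined by at least one edge of G. Contracting each set to a single vertex therefore yields K_{4} as a minor, and since treewidth is minor-monotone, tw(G) ≥ tw(K_{4}) = 3. Therefore the treewidth is 3.

Treewidth 3.
One optimal decomposition is:
Bags: B1 = {2, 5, 8, 9}  B2 = {2, 3, 5, 8}  B3 = {2, 3, 5, 7}  B4 = {1, 3, 5, 7}  B5 = {1, 3, 6, 7}  B6 = {1, 4, 6, 7}
Tree: B1–B2, B2–B3, B3–B4, B4–B5, B5–B6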